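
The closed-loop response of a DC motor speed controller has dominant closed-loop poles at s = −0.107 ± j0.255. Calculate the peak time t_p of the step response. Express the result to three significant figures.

t_p ≈ 12.3 s

t_p = π/ω_d with ω_d = 0.255 (the imaginary part), so t_p = 12.3 s.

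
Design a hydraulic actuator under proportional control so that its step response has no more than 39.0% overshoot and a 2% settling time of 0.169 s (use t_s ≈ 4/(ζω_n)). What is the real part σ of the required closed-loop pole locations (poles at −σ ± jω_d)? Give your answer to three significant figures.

σ ≈ 23.7

The settling-time spec alone fixes σ = ζω_n = 4/t_s = 4/0.169 = 23.7.
(Overshoot then fixes ζ = 0.287 and hence ω_d = σ·√(1−ζ²)/ζ = 79.0 rad/s.)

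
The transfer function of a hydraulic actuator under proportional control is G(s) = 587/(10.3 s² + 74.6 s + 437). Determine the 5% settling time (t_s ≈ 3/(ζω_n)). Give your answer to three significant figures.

t_s ≈ 0.828 s

Dividing through by 10.3: denominator becomes s² + 7.243 s + 42.43.
So ω_n = √42.43 = 6.51 rad/s and ζ = 7.243/(2·6.51) = 0.556.
t_s ≈ 3/(ζω_n) = 0.828 s.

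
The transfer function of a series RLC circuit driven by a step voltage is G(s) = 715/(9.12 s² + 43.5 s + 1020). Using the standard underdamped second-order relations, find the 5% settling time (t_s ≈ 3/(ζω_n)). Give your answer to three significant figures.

t_s ≈ 1.26 s

Dividing through by 9.12: denominator becomes s² + 4.770 s + 111.8.
So ω_n = √111.8 = 10.6 rad/s and ζ = 4.770/(2·10.6) = 0.226.
t_s ≈ 3/(ζω_n) = 1.26 s.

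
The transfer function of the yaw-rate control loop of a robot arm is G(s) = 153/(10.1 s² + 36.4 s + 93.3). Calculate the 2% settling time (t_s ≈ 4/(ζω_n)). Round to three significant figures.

t_s ≈ 2.22 s

Dividing through by 10.1: denominator becomes s² + 3.604 s + 9.238.
So ω_n = √9.238 = 3.04 rad/s and ζ = 3.604/(2·3.04) = 0.593.
t_s ≈ 4/(ζω_n) = 2.22 s.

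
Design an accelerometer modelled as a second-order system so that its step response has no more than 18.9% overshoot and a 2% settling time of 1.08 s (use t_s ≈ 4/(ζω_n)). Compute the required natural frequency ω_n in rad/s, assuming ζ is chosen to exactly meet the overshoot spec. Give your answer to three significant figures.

ω_n ≈ 7.91 rad/s

ζ = −ln(OS)/√(π² + (ln OS)²). With OS = 0.189, ln OS = −1.666 and ζ = 1.666/3.556 = 0.469.
Then ω_n = 4/(ζ t_s) = 4/(0.469 × 1.08) = 7.91 rad/s.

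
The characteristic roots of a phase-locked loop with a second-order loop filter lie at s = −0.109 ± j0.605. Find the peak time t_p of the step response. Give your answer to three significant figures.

t_p ≈ 5.19 s

t_p = π/ω_d with ω_d = 0.605 (the imaginary part), so t_p = 5.19 s.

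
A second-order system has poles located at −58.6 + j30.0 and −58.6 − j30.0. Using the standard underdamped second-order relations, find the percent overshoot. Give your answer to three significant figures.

The poles are at −σ ± jω_d with σ = 58.6 and ω_d = 30.0, so ω_n = √(σ²+ω_d²) = 65.8 rad/s and ζ = σ/ω_n = 0.890.
%OS = 100·exp(−πζ/√(1−ζ²)) = 0.216%.

%OS ≈ 0.216%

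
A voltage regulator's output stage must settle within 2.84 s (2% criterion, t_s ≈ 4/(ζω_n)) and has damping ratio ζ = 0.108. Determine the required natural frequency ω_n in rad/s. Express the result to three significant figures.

ω_n ≈ 13.0 rad/s

Rearranging t_s ≈ 4/(ζω_n) gives ω_n = 4/(ζ·t_s) = 4/(0.108 × 2.84) = 13.0 rad/s.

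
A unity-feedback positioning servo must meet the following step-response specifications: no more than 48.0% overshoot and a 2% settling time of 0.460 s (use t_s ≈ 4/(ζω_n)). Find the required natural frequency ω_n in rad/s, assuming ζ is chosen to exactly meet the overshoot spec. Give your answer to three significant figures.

Inverting the overshoot relation: ζ = |ln 0.480|/√(π² + ln²0.480) = 0.228.
From t_s ≈ 4/(ζω_n): ω_n = 4/(ζ·t_s) = 4/(0.228·0.460) = 38.2 rad/s.

ω_n ≈ 38.2 rad/s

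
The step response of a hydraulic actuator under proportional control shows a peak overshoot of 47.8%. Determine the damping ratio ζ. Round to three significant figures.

From %OS = 100·exp(−πζ/√(1−ζ²)), invert to get ζ = −ln(OS)/√(π² + ln²(OS)) with OS = 0.478.
−ln 0.478 = 0.7381, so ζ = 0.7381/√(π² + 0.5449) = 0.229.

ζ ≈ 0.229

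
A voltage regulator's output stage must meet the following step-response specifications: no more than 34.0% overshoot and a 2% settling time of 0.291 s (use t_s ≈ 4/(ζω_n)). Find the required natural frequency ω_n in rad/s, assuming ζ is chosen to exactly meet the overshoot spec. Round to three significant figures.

From %OS = 100·exp(−πζ/√(1−ζ²)), invert to get ζ = −ln(OS)/√(π² + ln²(OS)) with OS = 0.340.
−ln 0.340 = 1.079, so ζ = 1.079/√(π² + 1.164) = 0.325.
Then ω_n = 4/(ζ t_s) = 4/(0.325 × 0.291) = 42.3 rad/s.

ω_n ≈ 42.3 rad/s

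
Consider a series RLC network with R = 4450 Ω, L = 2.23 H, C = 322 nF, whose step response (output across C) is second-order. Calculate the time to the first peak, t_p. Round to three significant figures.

t_p ≈ 0.00499 s

For a series RLC circuit (capacitor voltage as output), ω_n = 1/√(LC) = 1/√(2.23 H · 322 nF) = 1180 rad/s.
ζ = (R/2)·√(C/L) = (4450/2)·√(322 nF/2.23 H) = 0.845.
ω_d = ω_n√(1−ζ²) = 630 rad/s. t_p = π/ω_d = 0.00499 s.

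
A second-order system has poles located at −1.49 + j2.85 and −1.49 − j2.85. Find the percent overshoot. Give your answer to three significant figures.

%OS ≈ 19.4%

|pole| = ω_n = √(1.49² + 2.85²) = 3.22 rad/s; ζ = cos θ = σ/ω_n = 0.463.
%OS = 100 e^{−πζ/√(1−ζ²)} with ζ = 0.463 gives 19.4%.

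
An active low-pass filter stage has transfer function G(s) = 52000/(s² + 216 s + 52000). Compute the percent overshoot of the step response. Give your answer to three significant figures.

ω_n = √52000 = 228 rad/s; ζ = 216/(2·228) = 0.474.
%OS = 100·exp(−πζ/√(1−ζ²)) = 18.5%.

%OS ≈ 18.5%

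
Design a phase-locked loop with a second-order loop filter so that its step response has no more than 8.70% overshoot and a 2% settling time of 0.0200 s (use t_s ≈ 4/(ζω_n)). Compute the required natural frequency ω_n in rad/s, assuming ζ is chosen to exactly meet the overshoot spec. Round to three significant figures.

ω_n ≈ 326 rad/s

Inverting the overshoot relation: ζ = |ln 0.0870|/√(π² + ln²0.0870) = 0.614.
Then ω_n = 4/(ζ t_s) = 4/(0.614 × 0.0200) = 326 rad/s.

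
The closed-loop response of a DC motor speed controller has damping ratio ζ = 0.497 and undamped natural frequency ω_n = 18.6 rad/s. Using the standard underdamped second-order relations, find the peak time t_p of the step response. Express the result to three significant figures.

t_p ≈ 0.195 s

The damped frequency is ω_d = ω_n√(1−ζ²) = 18.6·√(1−0.247) = 16.1 rad/s.
Peak time t_p = π/ω_d = π/16.1 = 0.195 s.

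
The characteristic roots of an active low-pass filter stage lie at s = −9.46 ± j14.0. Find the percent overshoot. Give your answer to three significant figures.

%OS ≈ 12.0%

With σ = 9.46, ω_d = 14.0: ω_n = √(σ²+ω_d²) = 16.9 rad/s, ζ = σ/ω_n = 0.560.
%OS = 100 e^{−πζ/√(1−ζ²)} with ζ = 0.560 gives 12.0%.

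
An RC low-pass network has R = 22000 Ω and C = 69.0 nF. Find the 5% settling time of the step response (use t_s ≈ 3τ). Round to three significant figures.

τ = RC = 22000 × 69.0 nF = 0.00152 s.
t_s ≈ 3τ = 0.00455 s.

t_s ≈ 0.00455 s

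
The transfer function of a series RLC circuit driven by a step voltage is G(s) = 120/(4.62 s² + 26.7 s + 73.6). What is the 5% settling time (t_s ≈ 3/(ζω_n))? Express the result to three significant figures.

Dividing through by 4.62: denominator becomes s² + 5.779 s + 15.93.
So ω_n = √15.93 = 3.99 rad/s and ζ = 5.779/(2·3.99) = 0.724.
t_s ≈ 3/(ζω_n) = 1.04 s.

t_s ≈ 1.04 s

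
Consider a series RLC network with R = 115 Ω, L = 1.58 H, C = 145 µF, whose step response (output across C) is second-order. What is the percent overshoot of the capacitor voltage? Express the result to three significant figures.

For a series RLC circuit (capacitor voltage as output), ω_n = 1/√(LC) = 1/√(1.58 H · 145 µF) = 66.1 rad/s.
ζ = (R/2)·√(C/L) = (115/2)·√(145 µF/1.58 H) = 0.551.
%OS = 100·exp(−πζ/√(1−ζ²)) = 12.6%.

%OS ≈ 12.6%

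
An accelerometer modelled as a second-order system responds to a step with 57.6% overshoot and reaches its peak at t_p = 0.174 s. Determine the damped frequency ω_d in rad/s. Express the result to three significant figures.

t_p = π/ω_d, so ω_d = π/0.174 = 18.1 rad/s.

ω_d ≈ 18.1 rad/s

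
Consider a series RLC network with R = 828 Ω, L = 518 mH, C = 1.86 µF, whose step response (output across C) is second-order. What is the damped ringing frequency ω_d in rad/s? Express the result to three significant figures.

For a series RLC circuit (capacitor voltage as output), ω_n = 1/√(LC) = 1/√(518 mH · 1.86 µF) = 1020 rad/s.
ζ = (R/2)·√(C/L) = (828/2)·√(1.86 µF/518 mH) = 0.784.
The damped frequency ω_d = ω_n√(1−ζ²) = 632 rad/s.

ω_d ≈ 632 rad/s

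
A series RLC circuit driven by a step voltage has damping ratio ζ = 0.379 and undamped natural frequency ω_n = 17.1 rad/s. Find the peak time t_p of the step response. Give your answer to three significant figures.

t_p ≈ 0.199 s

The damped frequency is ω_d = ω_n√(1−ζ²) = 17.1·√(1−0.144) = 15.8 rad/s.
Peak time t_p = π/ω_d = π/15.8 = 0.199 s.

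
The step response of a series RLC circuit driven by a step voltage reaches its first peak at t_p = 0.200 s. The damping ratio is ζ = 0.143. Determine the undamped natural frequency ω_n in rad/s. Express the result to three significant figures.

ω_n ≈ 15.9 rad/s

Peak time t_p = π/ω_d, so ω_d = π/t_p = π/0.200 = 15.7 rad/s.
ω_n = ω_d/√(1−ζ²) = 15.7/√0.980 = 15.9 rad/s.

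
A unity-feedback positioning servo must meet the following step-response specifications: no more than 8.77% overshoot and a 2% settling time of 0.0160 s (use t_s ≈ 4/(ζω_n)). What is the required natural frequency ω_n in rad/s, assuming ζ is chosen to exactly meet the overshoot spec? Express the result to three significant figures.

Inverting the overshoot relation: ζ = |ln 0.0877|/√(π² + ln²0.0877) = 0.612.
From t_s ≈ 4/(ζω_n): ω_n = 4/(ζ·t_s) = 4/(0.612·0.0160) = 408 rad/s.

ω_n ≈ 408 rad/s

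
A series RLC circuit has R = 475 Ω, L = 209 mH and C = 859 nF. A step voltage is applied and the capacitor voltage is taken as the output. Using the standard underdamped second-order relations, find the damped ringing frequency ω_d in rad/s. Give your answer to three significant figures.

For a series RLC circuit (capacitor voltage as output), ω_n = 1/√(LC) = 1/√(209 mH · 859 nF) = 2360 rad/s.
ζ = (R/2)·√(C/L) = (475/2)·√(859 nF/209 mH) = 0.481.
ω_d = 2360·√(1 − 0.481²) = 2070 rad/s.

ω_d ≈ 2070 rad/s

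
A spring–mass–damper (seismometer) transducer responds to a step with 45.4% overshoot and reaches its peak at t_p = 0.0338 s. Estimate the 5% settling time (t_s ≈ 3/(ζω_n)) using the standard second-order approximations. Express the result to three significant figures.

t_s ≈ 0.128 s

From the overshoot, ζ = −ln(OS)/√(π²+ln²(OS)) = 0.244.
From t_p = π/ω_d, ω_d = π/0.0338 = 92.9 rad/s, so ω_n = ω_d/√(1−ζ²) = 95.8 rad/s.
t_s ≈ 3/(ζω_n) = 3/(0.244·95.8) = 0.128 s.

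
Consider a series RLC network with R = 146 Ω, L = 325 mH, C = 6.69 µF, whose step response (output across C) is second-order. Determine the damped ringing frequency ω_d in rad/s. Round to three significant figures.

For a series RLC circuit (capacitor voltage as output), ω_n = 1/√(LC) = 1/√(325 mH · 6.69 µF) = 678 rad/s.
ζ = (R/2)·√(C/L) = (146/2)·√(6.69 µF/325 mH) = 0.331.
ω_d = 678·√(1 − 0.331²) = 640 rad/s.

ω_d ≈ 640 rad/s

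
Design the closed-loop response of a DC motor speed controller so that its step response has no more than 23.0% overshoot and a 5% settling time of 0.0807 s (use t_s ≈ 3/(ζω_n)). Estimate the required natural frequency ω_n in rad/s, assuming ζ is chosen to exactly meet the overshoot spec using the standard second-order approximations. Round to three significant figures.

ω_n ≈ 87.7 rad/s

Inverting the overshoot relation: ζ = |ln 0.230|/√(π² + ln²0.230) = 0.424.
From t_s ≈ 3/(ζω_n): ω_n = 3/(ζ·t_s) = 3/(0.424·0.0807) = 87.7 rad/s.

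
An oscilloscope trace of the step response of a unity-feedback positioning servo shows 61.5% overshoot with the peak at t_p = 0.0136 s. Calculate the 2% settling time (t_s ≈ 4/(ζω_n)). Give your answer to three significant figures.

The overshoot fixes ζ = −ln(OS)/√(π²+ln²(OS)) = 0.153.
t_p = π/ω_d ⇒ ω_d = 231 rad/s; then ω_n = ω_d/√(1−ζ²) = 234 rad/s.
t_s ≈ 4/(ζω_n) = 4/(0.153·234) = 0.112 s.

t_s ≈ 0.112 s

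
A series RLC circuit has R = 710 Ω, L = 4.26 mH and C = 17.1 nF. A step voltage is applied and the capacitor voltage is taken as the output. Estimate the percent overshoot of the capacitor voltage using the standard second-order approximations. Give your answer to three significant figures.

%OS ≈ 4.16%

For a series RLC circuit (capacitor voltage as output), ω_n = 1/√(LC) = 1/√(4.26 mH · 17.1 nF) = 117000 rad/s.
ζ = (R/2)·√(C/L) = (710/2)·√(17.1 nF/4.26 mH) = 0.711.
Overshoot: exp(−π·0.711/√(1−0.711²)) = 0.0416, i.e. 4.16%.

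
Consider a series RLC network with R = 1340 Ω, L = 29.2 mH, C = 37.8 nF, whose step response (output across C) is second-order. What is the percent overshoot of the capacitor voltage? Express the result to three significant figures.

For a series RLC circuit (capacitor voltage as output), ω_n = 1/√(LC) = 1/√(29.2 mH · 37.8 nF) = 30100 rad/s.
ζ = (R/2)·√(C/L) = (1340/2)·√(37.8 nF/29.2 mH) = 0.762.
%OS = 100·exp(−πζ/√(1−ζ²)) = 2.47%.

%OS ≈ 2.47%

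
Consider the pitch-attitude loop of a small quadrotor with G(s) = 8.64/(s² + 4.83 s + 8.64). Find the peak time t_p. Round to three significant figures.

t_p ≈ 1.87 s

Comparing the denominator to s² + 2ζω_n s + ω_n²: ω_n = √8.64 = 2.94 rad/s, and 2ζω_n = 4.83 so ζ = 4.83/(2·2.94) = 0.822.
ω_d = 2.94·√(1 − 0.822²) = 1.68 rad/s. Then t_p = π/ω_d = 1.87 s.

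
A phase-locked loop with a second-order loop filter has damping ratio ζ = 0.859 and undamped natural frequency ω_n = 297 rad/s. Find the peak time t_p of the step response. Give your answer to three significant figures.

The damped frequency is ω_d = ω_n√(1−ζ²) = 297·√(1−0.738) = 152 rad/s.
Peak time t_p = π/ω_d = π/152 = 0.0207 s.

t_p ≈ 0.0207 s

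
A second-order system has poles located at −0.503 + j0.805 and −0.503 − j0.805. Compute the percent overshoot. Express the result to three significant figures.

%OS ≈ 14.0%

|pole| = ω_n = √(0.503² + 0.805²) = 0.949 rad/s; ζ = cos θ = σ/ω_n = 0.530.
%OS = 100 e^{−πζ/√(1−ζ²)} with ζ = 0.530 gives 14.0%.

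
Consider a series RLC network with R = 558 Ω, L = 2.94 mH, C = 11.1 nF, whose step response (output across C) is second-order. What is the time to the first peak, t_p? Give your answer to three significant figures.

For a series RLC circuit (capacitor voltage as output), ω_n = 1/√(LC) = 1/√(2.94 mH · 11.1 nF) = 175000 rad/s.
ζ = (R/2)·√(C/L) = (558/2)·√(11.1 nF/2.94 mH) = 0.542.
The damped frequency ω_d = ω_n√(1−ζ²) = 147000 rad/s. t_p = π/ω_d = 0.0000214 s.

t_p ≈ 0.0000214 s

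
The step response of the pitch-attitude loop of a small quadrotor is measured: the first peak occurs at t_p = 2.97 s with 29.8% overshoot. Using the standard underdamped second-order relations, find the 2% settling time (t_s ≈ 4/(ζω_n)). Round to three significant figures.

The overshoot fixes ζ = −ln(OS)/√(π²+ln²(OS)) = 0.360.
From t_p = π/ω_d, ω_d = π/2.97 = 1.06 rad/s, so ω_n = ω_d/√(1−ζ²) = 1.13 rad/s.
t_s ≈ 4/(ζω_n) = 4/(0.360·1.13) = 9.81 s.

t_s ≈ 9.81 s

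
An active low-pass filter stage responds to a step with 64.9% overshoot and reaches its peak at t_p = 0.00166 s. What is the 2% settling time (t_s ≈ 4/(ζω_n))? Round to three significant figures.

ζ from %OS: ζ = |ln 0.649|/√(π²+ln²0.649) = 0.136.
t_p = π/ω_d ⇒ ω_d = 1890 rad/s; then ω_n = ω_d/√(1−ζ²) = 1910 rad/s.
t_s ≈ 4/(ζω_n) = 4/(0.136·1910) = 0.0154 s.

t_s ≈ 0.0154 s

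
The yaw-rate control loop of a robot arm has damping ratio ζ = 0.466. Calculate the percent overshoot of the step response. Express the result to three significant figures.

%OS ≈ 19.1%

For an underdamped second-order system, %OS = 100·exp(−πζ/√(1−ζ²)).
πζ/√(1−ζ²) = π·0.466/√(1−0.217) = 1.655, so %OS = 100·e^(−1.655) = 19.1%.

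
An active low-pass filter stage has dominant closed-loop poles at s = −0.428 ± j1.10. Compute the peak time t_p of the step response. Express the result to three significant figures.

t_p = π/ω_d with ω_d = 1.10 (the imaginary part), so t_p = 2.86 s.

t_p ≈ 2.86 s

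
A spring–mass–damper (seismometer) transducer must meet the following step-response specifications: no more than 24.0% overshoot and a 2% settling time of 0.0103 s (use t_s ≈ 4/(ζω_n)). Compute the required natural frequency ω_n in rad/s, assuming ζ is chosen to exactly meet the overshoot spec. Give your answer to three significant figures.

ζ = −ln(OS)/√(π² + (ln OS)²). With OS = 0.240, ln OS = −1.427 and ζ = 1.427/3.451 = 0.414.
From t_s ≈ 4/(ζω_n): ω_n = 4/(ζ·t_s) = 4/(0.414·0.0103) = 939 rad/s.

ω_n ≈ 939 rad/s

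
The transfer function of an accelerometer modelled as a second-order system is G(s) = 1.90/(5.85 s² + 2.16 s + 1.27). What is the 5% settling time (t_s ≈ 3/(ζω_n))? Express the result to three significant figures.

Dividing through by 5.85: denominator becomes s² + 0.3692 s + 0.2171.
So ω_n = √0.2171 = 0.466 rad/s and ζ = 0.3692/(2·0.466) = 0.396.
t_s ≈ 3/(ζω_n) = 16.2 s.

t_s ≈ 16.2 s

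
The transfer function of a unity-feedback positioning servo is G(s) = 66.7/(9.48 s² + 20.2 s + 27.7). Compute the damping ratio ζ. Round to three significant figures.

Dividing through by 9.48: denominator becomes s² + 2.131 s + 2.922.
So ω_n = √2.922 = 1.71 rad/s and ζ = 2.131/(2·1.71) = 0.623.

ζ ≈ 0.623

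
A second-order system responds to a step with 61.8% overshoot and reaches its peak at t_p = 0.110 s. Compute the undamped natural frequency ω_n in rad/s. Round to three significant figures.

The overshoot fixes ζ = −ln(OS)/√(π²+ln²(OS)) = 0.151.
t_p = π/ω_d ⇒ ω_d = 28.6 rad/s; then ω_n = ω_d/√(1−ζ²) = 28.9 rad/s.

ω_n ≈ 28.9 rad/s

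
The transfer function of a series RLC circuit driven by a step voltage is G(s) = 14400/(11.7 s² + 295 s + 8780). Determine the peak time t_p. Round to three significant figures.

t_p ≈ 0.129 s

Dividing through by 11.7: denominator becomes s² + 25.21 s + 750.4.
So ω_n = √750.4 = 27.4 rad/s and ζ = 25.21/(2·27.4) = 0.460.
ω_d = ω_n√(1−ζ²) = 24.3 rad/s. t_p = π/ω_d = 0.129 s.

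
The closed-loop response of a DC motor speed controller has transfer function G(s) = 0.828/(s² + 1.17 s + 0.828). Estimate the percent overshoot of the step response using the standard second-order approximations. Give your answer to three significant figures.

Comparing the denominator to s² + 2ζω_n s + ω_n²: ω_n = √0.828 = 0.910 rad/s, and 2ζω_n = 1.17 so ζ = 1.17/(2·0.910) = 0.643.
%OS = 100 e^{−πζ/√(1−ζ²)} with ζ = 0.643 gives 7.16%.

%OS ≈ 7.16%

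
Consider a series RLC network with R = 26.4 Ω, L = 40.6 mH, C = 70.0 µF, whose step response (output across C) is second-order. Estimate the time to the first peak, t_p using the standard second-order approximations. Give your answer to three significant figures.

t_p ≈ 0.00633 s

For a series RLC circuit (capacitor voltage as output), ω_n = 1/√(LC) = 1/√(40.6 mH · 70.0 µF) = 593 rad/s.
ζ = (R/2)·√(C/L) = (26.4/2)·√(70.0 µF/40.6 mH) = 0.548.
ω_d = ω_n√(1−ζ²) = 496 rad/s. t_p = π/ω_d = 0.00633 s.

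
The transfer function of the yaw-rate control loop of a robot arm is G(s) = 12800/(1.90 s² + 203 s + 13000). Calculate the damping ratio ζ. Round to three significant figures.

ζ ≈ 0.646

Dividing through by 1.90: denominator becomes s² + 106.8 s + 6842.
So ω_n = √6842 = 82.7 rad/s and ζ = 106.8/(2·82.7) = 0.646.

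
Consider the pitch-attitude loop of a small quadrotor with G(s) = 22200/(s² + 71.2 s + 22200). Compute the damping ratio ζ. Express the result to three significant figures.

ζ ≈ 0.239

Matching coefficients with s² + 2ζω_n s + ω_n² gives ω_n² = 22200 ⇒ ω_n = 149 rad/s, and ζ = 71.2/(2ω_n) = 0.239.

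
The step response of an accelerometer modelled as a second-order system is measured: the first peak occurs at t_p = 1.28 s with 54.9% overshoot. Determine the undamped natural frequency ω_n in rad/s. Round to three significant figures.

ω_n ≈ 2.50 rad/s

From the overshoot, ζ = −ln(OS)/√(π²+ln²(OS)) = 0.187.
t_p = π/ω_d ⇒ ω_d = 2.45 rad/s; then ω_n = ω_d/√(1−ζ²) = 2.50 rad/s.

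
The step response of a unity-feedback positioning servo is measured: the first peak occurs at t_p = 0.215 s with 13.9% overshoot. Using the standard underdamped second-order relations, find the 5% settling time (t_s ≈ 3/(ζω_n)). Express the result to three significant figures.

t_s ≈ 0.327 s

The overshoot fixes ζ = −ln(OS)/√(π²+ln²(OS)) = 0.532.
From t_p = π/ω_d, ω_d = π/0.215 = 14.6 rad/s, so ω_n = ω_d/√(1−ζ²) = 17.3 rad/s.
t_s ≈ 3/(ζω_n) = 3/(0.532·17.3) = 0.327 s.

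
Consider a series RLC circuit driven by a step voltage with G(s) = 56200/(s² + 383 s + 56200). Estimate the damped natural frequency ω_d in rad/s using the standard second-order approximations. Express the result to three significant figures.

ω_d ≈ 140 rad/s

Comparing the denominator to s² + 2ζω_n s + ω_n²: ω_n = √56200 = 237 rad/s, and 2ζω_n = 383 so ζ = 383/(2·237) = 0.808.
ω_d = ω_n√(1−ζ²) = 140 rad/s.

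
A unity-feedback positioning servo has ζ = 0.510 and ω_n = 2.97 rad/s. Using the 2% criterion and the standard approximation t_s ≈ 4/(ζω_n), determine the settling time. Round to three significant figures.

t_s ≈ 4/(ζω_n) = 4/(0.510 × 2.97) = 2.64 s.

t_s ≈ 2.64 s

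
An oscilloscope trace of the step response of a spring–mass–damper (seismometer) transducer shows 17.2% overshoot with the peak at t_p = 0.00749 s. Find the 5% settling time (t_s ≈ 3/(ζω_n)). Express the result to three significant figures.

ζ from %OS: ζ = |ln 0.172|/√(π²+ln²0.172) = 0.489.
From t_p = π/ω_d, ω_d = π/0.00749 = 419 rad/s, so ω_n = ω_d/√(1−ζ²) = 481 rad/s.
t_s ≈ 3/(ζω_n) = 3/(0.489·481) = 0.0128 s.

t_s ≈ 0.0128 s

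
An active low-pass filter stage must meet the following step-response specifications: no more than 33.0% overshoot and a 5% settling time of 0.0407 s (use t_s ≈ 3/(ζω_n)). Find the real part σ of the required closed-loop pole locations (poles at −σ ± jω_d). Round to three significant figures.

σ ≈ 73.7

The settling-time spec alone fixes σ = ζω_n = 3/t_s = 3/0.0407 = 73.7.
(Overshoot then fixes ζ = 0.333 and hence ω_d = σ·√(1−ζ²)/ζ = 209 rad/s.)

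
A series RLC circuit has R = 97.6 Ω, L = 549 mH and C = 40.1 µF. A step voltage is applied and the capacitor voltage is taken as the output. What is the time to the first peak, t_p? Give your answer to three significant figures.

For a series RLC circuit (capacitor voltage as output), ω_n = 1/√(LC) = 1/√(549 mH · 40.1 µF) = 213 rad/s.
ζ = (R/2)·√(C/L) = (97.6/2)·√(40.1 µF/549 mH) = 0.417.
ω_d = ω_n√(1−ζ²) = 194 rad/s. t_p = π/ω_d = 0.0162 s.

t_p ≈ 0.0162 s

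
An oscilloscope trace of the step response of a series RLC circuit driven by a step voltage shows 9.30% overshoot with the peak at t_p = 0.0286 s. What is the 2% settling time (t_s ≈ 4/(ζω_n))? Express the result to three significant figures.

t_s ≈ 0.0482 s

ζ from %OS: ζ = |ln 0.0930|/√(π²+ln²0.0930) = 0.603.
t_p = π/ω_d ⇒ ω_d = 110 rad/s; then ω_n = ω_d/√(1−ζ²) = 138 rad/s.
t_s ≈ 4/(ζω_n) = 4/(0.603·138) = 0.0482 s.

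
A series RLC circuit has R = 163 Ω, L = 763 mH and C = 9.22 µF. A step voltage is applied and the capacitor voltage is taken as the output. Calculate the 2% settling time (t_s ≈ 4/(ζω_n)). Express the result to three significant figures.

For a series RLC circuit (capacitor voltage as output), ω_n = 1/√(LC) = 1/√(763 mH · 9.22 µF) = 377 rad/s.
ζ = (R/2)·√(C/L) = (163/2)·√(9.22 µF/763 mH) = 0.283.
t_s ≈ 4/(ζω_n) = 0.0374 s.

t_s ≈ 0.0374 s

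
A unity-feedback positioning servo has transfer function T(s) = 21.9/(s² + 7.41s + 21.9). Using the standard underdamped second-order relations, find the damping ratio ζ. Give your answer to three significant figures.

ζ ≈ 0.792

Matching coefficients with s² + 2ζω_n s + ω_n² gives ω_n² = 21.9 ⇒ ω_n = 4.68 rad/s, and ζ = 7.41/(2ω_n) = 0.792.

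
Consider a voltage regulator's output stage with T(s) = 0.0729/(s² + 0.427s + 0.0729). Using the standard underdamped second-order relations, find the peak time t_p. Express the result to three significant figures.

t_p ≈ 19.0 s

Matching coefficients with s² + 2ζω_n s + ω_n² gives ω_n² = 0.0729 ⇒ ω_n = 0.270 rad/s, and ζ = 0.427/(2ω_n) = 0.791.
ω_d = 0.270·√(1 − 0.791²) = 0.165 rad/s. Then t_p = π/ω_d = 19.0 s.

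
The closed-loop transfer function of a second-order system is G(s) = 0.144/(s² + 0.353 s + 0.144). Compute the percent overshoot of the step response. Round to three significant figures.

Matching coefficients with s² + 2ζω_n s + ω_n² gives ω_n² = 0.144 ⇒ ω_n = 0.379 rad/s, and ζ = 0.353/(2ω_n) = 0.465.
%OS = 100·exp(−πζ/√(1−ζ²)) = 19.2%.

%OS ≈ 19.2%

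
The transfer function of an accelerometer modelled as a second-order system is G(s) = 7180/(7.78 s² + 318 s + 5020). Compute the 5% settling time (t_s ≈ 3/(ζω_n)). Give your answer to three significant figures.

t_s ≈ 0.147 s

Dividing through by 7.78: denominator becomes s² + 40.87 s + 645.2.
So ω_n = √645.2 = 25.4 rad/s and ζ = 40.87/(2·25.4) = 0.805.
t_s ≈ 3/(ζω_n) = 0.147 s.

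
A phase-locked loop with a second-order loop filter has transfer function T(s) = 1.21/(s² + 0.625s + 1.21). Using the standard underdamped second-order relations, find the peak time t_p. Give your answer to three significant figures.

ω_n = √1.21 = 1.10 rad/s; ζ = 0.625/(2·1.10) = 0.284.
ω_d = 1.10·√(1 − 0.284²) = 1.05 rad/s. Then t_p = π/ω_d = 2.98 s.

t_p ≈ 2.98 s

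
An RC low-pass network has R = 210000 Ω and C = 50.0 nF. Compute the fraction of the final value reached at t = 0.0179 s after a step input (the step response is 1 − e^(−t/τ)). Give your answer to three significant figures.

τ = RC = 210000 × 50.0 nF = 0.0105 s.
y(t)/y_∞ = 1 − e^(−t/τ) = 1 − e^(−0.0179/0.0105) = 1 − e^(−1.70) = 0.818.

y/y_∞ ≈ 0.818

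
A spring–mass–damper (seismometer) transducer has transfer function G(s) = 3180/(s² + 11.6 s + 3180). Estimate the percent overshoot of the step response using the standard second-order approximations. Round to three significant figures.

%OS ≈ 72.3%

ω_n = √3180 = 56.4 rad/s; ζ = 11.6/(2·56.4) = 0.103.
%OS = 100 e^{−πζ/√(1−ζ²)} with ζ = 0.103 gives 72.3%.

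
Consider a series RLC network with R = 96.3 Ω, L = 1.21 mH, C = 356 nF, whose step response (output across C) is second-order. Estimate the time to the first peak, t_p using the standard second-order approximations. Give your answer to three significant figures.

For a series RLC circuit (capacitor voltage as output), ω_n = 1/√(LC) = 1/√(1.21 mH · 356 nF) = 48200 rad/s.
ζ = (R/2)·√(C/L) = (96.3/2)·√(356 nF/1.21 mH) = 0.826.
The damped frequency ω_d = ω_n√(1−ζ²) = 27200 rad/s. t_p = π/ω_d = 0.000116 s.

t_p ≈ 0.000116 s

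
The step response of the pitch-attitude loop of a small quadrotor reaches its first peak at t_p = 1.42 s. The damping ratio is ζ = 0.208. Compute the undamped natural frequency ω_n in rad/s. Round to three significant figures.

ω_n ≈ 2.26 rad/s

Peak time t_p = π/ω_d, so ω_d = π/t_p = π/1.42 = 2.21 rad/s.
ω_n = ω_d/√(1−ζ²) = 2.21/√0.957 = 2.26 rad/s.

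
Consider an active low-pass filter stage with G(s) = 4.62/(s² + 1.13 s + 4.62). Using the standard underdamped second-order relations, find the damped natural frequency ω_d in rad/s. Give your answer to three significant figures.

ω_n = √4.62 = 2.15 rad/s; ζ = 1.13/(2·2.15) = 0.263.
ω_d = ω_n√(1−ζ²) = 2.07 rad/s.

ω_d ≈ 2.07 rad/s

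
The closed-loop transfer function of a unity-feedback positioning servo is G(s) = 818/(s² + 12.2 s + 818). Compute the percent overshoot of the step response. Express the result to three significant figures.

%OS ≈ 50.4%

ω_n = √818 = 28.6 rad/s; ζ = 12.2/(2·28.6) = 0.213.
%OS = 100·exp(−πζ/√(1−ζ²)) = 50.4%.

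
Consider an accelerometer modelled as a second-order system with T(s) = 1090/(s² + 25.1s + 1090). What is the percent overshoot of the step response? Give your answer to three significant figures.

Comparing the denominator to s² + 2ζω_n s + ω_n²: ω_n = √1090 = 33.0 rad/s, and 2ζω_n = 25.1 so ζ = 25.1/(2·33.0) = 0.380.
Overshoot: exp(−π·0.380/√(1−0.380²)) = 0.275, i.e. 27.5%.

%OS ≈ 27.5%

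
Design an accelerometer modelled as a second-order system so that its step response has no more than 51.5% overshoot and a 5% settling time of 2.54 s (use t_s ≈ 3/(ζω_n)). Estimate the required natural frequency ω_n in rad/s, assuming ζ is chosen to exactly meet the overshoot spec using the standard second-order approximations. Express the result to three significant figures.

ω_n ≈ 5.72 rad/s

ζ = −ln(OS)/√(π² + (ln OS)²). With OS = 0.515, ln OS = −0.6636 and ζ = 0.6636/3.211 = 0.207.
From t_s ≈ 3/(ζω_n): ω_n = 3/(ζ·t_s) = 3/(0.207·2.54) = 5.72 rad/s.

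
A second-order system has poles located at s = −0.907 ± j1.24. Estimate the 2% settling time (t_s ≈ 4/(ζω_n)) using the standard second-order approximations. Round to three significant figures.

t_s ≈ 4.41 s

For poles at −σ ± jω_d, ζω_n = σ = 0.907, so t_s ≈ 4/σ = 4.41 s.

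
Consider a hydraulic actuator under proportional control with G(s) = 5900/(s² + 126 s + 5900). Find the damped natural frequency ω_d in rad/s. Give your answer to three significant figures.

ω_d ≈ 43.9 rad/s

Comparing the denominator to s² + 2ζω_n s + ω_n²: ω_n = √5900 = 76.8 rad/s, and 2ζω_n = 126 so ζ = 126/(2·76.8) = 0.820.
ω_d = ω_n√(1−ζ²) = 43.9 rad/s.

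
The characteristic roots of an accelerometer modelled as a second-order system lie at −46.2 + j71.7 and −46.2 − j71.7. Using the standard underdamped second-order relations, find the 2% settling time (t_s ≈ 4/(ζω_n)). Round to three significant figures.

t_s ≈ 0.0866 s

For poles at −σ ± jω_d, ζω_n = σ = 46.2, so t_s ≈ 4/σ = 0.0866 s.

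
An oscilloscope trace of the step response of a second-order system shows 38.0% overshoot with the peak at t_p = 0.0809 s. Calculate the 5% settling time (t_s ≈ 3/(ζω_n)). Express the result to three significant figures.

ζ from %OS: ζ = |ln 0.380|/√(π²+ln²0.380) = 0.294.
From t_p = π/ω_d, ω_d = π/0.0809 = 38.8 rad/s, so ω_n = ω_d/√(1−ζ²) = 40.6 rad/s.
t_s ≈ 3/(ζω_n) = 3/(0.294·40.6) = 0.251 s.

t_s ≈ 0.251 s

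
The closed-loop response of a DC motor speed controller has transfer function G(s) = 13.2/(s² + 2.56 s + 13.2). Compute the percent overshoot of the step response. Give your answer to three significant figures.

Comparing the denominator to s² + 2ζω_n s + ω_n²: ω_n = √13.2 = 3.63 rad/s, and 2ζω_n = 2.56 so ζ = 2.56/(2·3.63) = 0.352.
%OS = 100 e^{−πζ/√(1−ζ²)} with ζ = 0.352 gives 30.6%.

%OS ≈ 30.6%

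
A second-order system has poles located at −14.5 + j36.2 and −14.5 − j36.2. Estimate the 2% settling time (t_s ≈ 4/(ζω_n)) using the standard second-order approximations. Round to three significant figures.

For poles at −σ ± jω_d, ζω_n = σ = 14.5, so t_s ≈ 4/σ = 0.276 s.

t_s ≈ 0.276 s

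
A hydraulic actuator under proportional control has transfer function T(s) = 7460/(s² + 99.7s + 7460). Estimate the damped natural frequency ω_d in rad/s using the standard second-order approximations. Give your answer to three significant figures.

ω_d ≈ 70.5 rad/s

Comparing the denominator to s² + 2ζω_n s + ω_n²: ω_n = √7460 = 86.4 rad/s, and 2ζω_n = 99.7 so ζ = 99.7/(2·86.4) = 0.577.
ω_d = ω_n√(1−ζ²) = 70.5 rad/s.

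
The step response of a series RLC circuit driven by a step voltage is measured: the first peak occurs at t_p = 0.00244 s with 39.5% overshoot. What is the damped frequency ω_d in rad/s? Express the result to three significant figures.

t_p = π/ω_d, so ω_d = π/0.00244 = 1290 rad/s.

ω_d ≈ 1290 rad/s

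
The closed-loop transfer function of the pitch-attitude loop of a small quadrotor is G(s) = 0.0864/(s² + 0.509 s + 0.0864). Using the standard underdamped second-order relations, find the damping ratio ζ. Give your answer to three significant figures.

ζ ≈ 0.866

Comparing the denominator to s² + 2ζω_n s + ω_n²: ω_n = √0.0864 = 0.294 rad/s, and 2ζω_n = 0.509 so ζ = 0.509/(2·0.294) = 0.866.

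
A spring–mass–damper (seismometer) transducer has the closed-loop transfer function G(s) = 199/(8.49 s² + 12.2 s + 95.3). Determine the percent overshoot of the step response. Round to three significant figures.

%OS ≈ 50.2%

Dividing through by 8.49: denominator becomes s² + 1.437 s + 11.22.
So ω_n = √11.22 = 3.35 rad/s and ζ = 1.437/(2·3.35) = 0.214.
%OS = 100·exp(−πζ/√(1−ζ²)) = 50.2%.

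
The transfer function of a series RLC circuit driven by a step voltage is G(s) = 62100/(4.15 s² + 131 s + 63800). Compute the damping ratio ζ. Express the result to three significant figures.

Dividing through by 4.15: denominator becomes s² + 31.57 s + 15370.
So ω_n = √15370 = 124 rad/s and ζ = 31.57/(2·124) = 0.127.

ζ ≈ 0.127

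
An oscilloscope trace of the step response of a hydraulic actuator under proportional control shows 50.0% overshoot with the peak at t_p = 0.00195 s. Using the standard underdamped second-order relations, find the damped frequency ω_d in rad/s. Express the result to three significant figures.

ω_d ≈ 1610 rad/s

t_p = π/ω_d, so ω_d = π/0.00195 = 1610 rad/s.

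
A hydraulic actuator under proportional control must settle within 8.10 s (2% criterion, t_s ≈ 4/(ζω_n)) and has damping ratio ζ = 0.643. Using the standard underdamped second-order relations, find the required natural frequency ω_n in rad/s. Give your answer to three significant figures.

ω_n ≈ 0.768 rad/s

Rearranging t_s ≈ 4/(ζω_n) gives ω_n = 4/(ζ·t_s) = 4/(0.643 × 8.10) = 0.768 rad/s.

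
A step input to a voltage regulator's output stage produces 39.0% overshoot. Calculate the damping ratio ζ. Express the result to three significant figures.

ζ ≈ 0.287

ζ = −ln(OS)/√(π² + (ln OS)²). With OS = 0.390, ln OS = −0.9416 and ζ = 0.9416/3.280 = 0.287.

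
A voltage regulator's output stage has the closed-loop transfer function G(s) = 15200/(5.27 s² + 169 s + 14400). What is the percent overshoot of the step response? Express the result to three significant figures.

%OS ≈ 36.3%

Dividing through by 5.27: denominator becomes s² + 32.07 s + 2732.
So ω_n = √2732 = 52.3 rad/s and ζ = 32.07/(2·52.3) = 0.307.
%OS = 100 e^{−πζ/√(1−ζ²)} with ζ = 0.307 gives 36.3%.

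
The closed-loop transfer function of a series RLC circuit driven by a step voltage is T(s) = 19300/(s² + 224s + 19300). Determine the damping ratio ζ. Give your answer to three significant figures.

Comparing the denominator to s² + 2ζω_n s + ω_n²: ω_n = √19300 = 139 rad/s, and 2ζω_n = 224 so ζ = 224/(2·139) = 0.806.

ζ ≈ 0.806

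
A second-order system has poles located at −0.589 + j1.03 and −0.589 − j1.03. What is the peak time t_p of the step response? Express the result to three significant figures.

t_p ≈ 3.05 s

t_p = π/ω_d with ω_d = 1.03 (the imaginary part), so t_p = 3.05 s.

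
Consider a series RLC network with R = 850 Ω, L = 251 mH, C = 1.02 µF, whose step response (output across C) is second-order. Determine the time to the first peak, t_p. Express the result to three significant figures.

t_p ≈ 0.00308 s

For a series RLC circuit (capacitor voltage as output), ω_n = 1/√(LC) = 1/√(251 mH · 1.02 µF) = 1980 rad/s.
ζ = (R/2)·√(C/L) = (850/2)·√(1.02 µF/251 mH) = 0.857.
ω_d = ω_n√(1−ζ²) = 1020 rad/s. t_p = π/ω_d = 0.00308 s.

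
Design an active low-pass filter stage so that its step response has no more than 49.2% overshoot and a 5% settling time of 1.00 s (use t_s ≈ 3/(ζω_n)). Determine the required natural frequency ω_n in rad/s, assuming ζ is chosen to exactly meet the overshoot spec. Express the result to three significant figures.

From %OS = 100·exp(−πζ/√(1−ζ²)), invert to get ζ = −ln(OS)/√(π² + ln²(OS)) with OS = 0.492.
−ln 0.492 = 0.7093, so ζ = 0.7093/√(π² + 0.5031) = 0.220.
From t_s ≈ 3/(ζω_n): ω_n = 3/(ζ·t_s) = 3/(0.220·1.00) = 13.6 rad/s.

ω_n ≈ 13.6 rad/s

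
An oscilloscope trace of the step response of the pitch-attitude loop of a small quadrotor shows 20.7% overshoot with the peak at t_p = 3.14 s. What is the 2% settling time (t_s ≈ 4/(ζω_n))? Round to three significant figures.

ζ from %OS: ζ = |ln 0.207|/√(π²+ln²0.207) = 0.448.
From t_p = π/ω_d, ω_d = π/3.14 = 1.00 rad/s, so ω_n = ω_d/√(1−ζ²) = 1.12 rad/s.
t_s ≈ 4/(ζω_n) = 4/(0.448·1.12) = 7.97 s.

t_s ≈ 7.97 s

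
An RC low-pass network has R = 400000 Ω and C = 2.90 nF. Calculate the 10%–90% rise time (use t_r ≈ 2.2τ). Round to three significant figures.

t_r ≈ 0.00255 s

τ = RC = 400000 × 2.90 nF = 0.00116 s.
t_r ≈ 2.2τ = 0.00255 s.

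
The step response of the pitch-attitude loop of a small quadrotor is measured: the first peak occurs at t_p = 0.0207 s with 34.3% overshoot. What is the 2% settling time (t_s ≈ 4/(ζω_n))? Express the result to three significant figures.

ζ from %OS: ζ = |ln 0.343|/√(π²+ln²0.343) = 0.322.
t_p = π/ω_d ⇒ ω_d = 152 rad/s; then ω_n = ω_d/√(1−ζ²) = 160 rad/s.
t_s ≈ 4/(ζω_n) = 4/(0.322·160) = 0.0774 s.

t_s ≈ 0.0774 s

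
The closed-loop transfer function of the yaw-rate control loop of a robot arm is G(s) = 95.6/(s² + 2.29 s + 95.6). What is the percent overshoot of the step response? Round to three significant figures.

%OS ≈ 69.0%

ω_n = √95.6 = 9.78 rad/s; ζ = 2.29/(2·9.78) = 0.117.
%OS = 100 e^{−πζ/√(1−ζ²)} with ζ = 0.117 gives 69.0%.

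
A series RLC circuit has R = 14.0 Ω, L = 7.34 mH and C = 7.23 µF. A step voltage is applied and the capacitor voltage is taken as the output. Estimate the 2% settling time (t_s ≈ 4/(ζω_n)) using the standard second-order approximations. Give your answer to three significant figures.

t_s ≈ 0.00419 s

For a series RLC circuit (capacitor voltage as output), ω_n = 1/√(LC) = 1/√(7.34 mH · 7.23 µF) = 4340 rad/s.
ζ = (R/2)·√(C/L) = (14.0/2)·√(7.23 µF/7.34 mH) = 0.220.
t_s ≈ 4/(ζω_n) = 0.00419 s.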